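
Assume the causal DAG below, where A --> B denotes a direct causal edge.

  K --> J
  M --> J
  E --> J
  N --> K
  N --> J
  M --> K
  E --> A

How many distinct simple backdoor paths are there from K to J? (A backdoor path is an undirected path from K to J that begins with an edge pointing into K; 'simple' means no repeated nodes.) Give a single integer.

2

A backdoor path from K to J is any simple undirected path whose first edge points into K (i.e. leaves K via a parent).
Parents of K: {M, N}.
Enumerating:
  P1: K <- N -> J
  P2: K <- M -> J
That exhausts the simple backdoor paths. Count: 2.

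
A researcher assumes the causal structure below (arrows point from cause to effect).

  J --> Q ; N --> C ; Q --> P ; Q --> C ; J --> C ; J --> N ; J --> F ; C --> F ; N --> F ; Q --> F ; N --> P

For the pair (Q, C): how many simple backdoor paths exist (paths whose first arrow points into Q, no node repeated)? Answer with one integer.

A backdoor path from Q to C is any simple undirected path whose first edge points into Q (i.e. leaves Q via a parent).
Parents of Q: {J}.
Enumerating:
  P1: Q <- J -> N -> C
  P2: Q <- J -> N -> F <- C
  P3: Q <- J -> C
  P4: Q <- J -> F <- N -> C
  P5: Q <- J -> F <- C
That exhausts the simple backdoor paths. Count: 5.

5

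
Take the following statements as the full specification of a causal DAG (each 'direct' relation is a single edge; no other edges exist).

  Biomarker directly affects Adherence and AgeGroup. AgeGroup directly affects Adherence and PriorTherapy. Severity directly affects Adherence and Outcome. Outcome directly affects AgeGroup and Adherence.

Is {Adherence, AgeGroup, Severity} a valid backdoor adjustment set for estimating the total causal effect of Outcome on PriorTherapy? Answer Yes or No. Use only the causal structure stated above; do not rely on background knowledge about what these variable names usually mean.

No

Backdoor paths from Outcome to PriorTherapy (paths whose first edge points into Outcome):
  P1: Outcome <- Severity -> Adherence <- Biomarker -> AgeGroup -> PriorTherapy
  P2: Outcome <- Severity -> Adherence <- AgeGroup -> PriorTherapy
Condition 1 (no descendant of Outcome in the set): FAILS — Adherence and AgeGroup are descendants of Outcome.
Condition 2 (every backdoor path blocked by {Adherence, AgeGroup, Severity}):
  P1: blocked at fork node Severity ∈ conditioning set.
  P2: blocked at fork node Severity ∈ conditioning set.
{Adherence, AgeGroup, Severity} does not satisfy the backdoor criterion.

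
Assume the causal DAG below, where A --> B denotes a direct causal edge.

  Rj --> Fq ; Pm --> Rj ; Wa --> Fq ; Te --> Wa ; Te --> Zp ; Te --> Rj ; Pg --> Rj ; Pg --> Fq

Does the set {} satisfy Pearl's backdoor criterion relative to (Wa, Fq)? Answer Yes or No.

Backdoor paths from Wa to Fq (paths whose first edge points into Wa):
  P1: Wa <- Te -> Rj <- Pg -> Fq
  P2: Wa <- Te -> Rj -> Fq
Condition 1 (no descendant of Wa in the set): holds — descendants of Wa are {Fq}; none are in {}.
Condition 2 (every backdoor path blocked by {}):
  P1: blocked at collider Rj (neither it nor any descendant is in the conditioning set).
  P2: open — no interior node is in the conditioning set.
{} does not satisfy the backdoor criterion.

No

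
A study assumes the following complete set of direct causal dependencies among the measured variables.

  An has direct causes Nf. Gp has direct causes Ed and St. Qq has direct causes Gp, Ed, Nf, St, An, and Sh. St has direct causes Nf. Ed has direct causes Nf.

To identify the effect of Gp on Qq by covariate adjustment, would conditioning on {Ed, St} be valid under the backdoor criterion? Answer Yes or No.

Backdoor paths from Gp to Qq (paths whose first edge points into Gp):
  P1: Gp <- Ed <- Nf -> An -> Qq
  P2: Gp <- Ed <- Nf -> St -> Qq
  P3: Gp <- Ed <- Nf -> Qq
  P4: Gp <- Ed -> Qq
  P5: Gp <- St <- Nf -> Ed -> Qq
  P6: Gp <- St <- Nf -> An -> Qq
  P7: Gp <- St <- Nf -> Qq
  P8: Gp <- St -> Qq
Condition 1 (no descendant of Gp in the set): holds — descendants of Gp are {Qq}; none are in {Ed, St}.
Condition 2 (every backdoor path blocked by {Ed, St}):
  P1: blocked at chain node Ed ∈ conditioning set.
  P2: blocked at chain node Ed ∈ conditioning set.
  P3: blocked at chain node Ed ∈ conditioning set.
  P4: blocked at fork node Ed ∈ conditioning set.
  P5: blocked at chain node St ∈ conditioning set.
  P6: blocked at chain node St ∈ conditioning set.
  P7: blocked at chain node St ∈ conditioning set.
  P8: blocked at fork node St ∈ conditioning set.
{Ed, St} satisfies the backdoor criterion.

Yes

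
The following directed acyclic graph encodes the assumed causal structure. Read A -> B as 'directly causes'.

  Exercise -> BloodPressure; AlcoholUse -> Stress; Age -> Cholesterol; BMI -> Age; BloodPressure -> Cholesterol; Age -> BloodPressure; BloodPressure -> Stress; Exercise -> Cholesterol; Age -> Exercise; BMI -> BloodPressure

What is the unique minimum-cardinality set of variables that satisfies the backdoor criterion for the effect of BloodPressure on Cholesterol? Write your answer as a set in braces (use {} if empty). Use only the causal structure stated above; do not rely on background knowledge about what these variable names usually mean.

Variables eligible for adjustment (non-descendants of BloodPressure, excluding BloodPressure and Cholesterol): {Age, AlcoholUse, BMI, Exercise}.
Backdoor paths from BloodPressure to Cholesterol:
  P1: BloodPressure <- BMI -> Age -> Exercise -> Cholesterol
  P2: BloodPressure <- BMI -> Age -> Cholesterol
  P3: BloodPressure <- Age -> Exercise -> Cholesterol
  P4: BloodPressure <- Age -> Cholesterol
  P5: BloodPressure <- Exercise <- Age -> Cholesterol
  P6: BloodPressure <- Exercise -> Cholesterol
The empty set is not sufficient: P1 (BloodPressure <- BMI -> Age -> Exercise -> Cholesterol) has no collider blocking it and no conditioned non-collider, so it is open.
Try {Age, Exercise}:
  P1: blocked at chain node Age ∈ conditioning set.
  P2: blocked at chain node Age ∈ conditioning set.
  P3: blocked at fork node Age ∈ conditioning set.
  P4: blocked at fork node Age ∈ conditioning set.
  P5: blocked at chain node Exercise ∈ conditioning set.
  P6: blocked at fork node Exercise ∈ conditioning set.
{Age, Exercise} contains no descendant of BloodPressure and blocks every backdoor path.
Every element of {Age, Exercise} is needed (dropping Age leaves P2 open; dropping Exercise leaves P6 open), so no proper subset is valid.
Among all size-2 subsets of the eligible variables, only {Age, Exercise} blocks every backdoor path, so it is the unique smallest valid adjustment set.

{Age, Exercise}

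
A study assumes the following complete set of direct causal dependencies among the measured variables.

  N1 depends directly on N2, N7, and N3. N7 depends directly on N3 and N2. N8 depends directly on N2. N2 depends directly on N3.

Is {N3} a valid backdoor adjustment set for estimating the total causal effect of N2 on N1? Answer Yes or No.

Yes

Backdoor paths from N2 to N1 (paths whose first edge points into N2):
  P1: N2 <- N3 -> N7 -> N1
  P2: N2 <- N3 -> N1
Condition 1 (no descendant of N2 in the set): holds — descendants of N2 are {N1, N7, N8}; none are in {N3}.
Condition 2 (every backdoor path blocked by {N3}):
  P1: blocked at fork node N3 ∈ conditioning set.
  P2: blocked at fork node N3 ∈ conditioning set.
{N3} satisfies the backdoor criterion.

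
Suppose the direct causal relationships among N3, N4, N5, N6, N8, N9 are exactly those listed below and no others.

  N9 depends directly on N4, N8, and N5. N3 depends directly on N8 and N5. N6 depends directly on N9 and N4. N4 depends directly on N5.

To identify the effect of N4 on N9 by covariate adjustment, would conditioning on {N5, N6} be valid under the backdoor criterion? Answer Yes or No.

No

Backdoor paths from N4 to N9 (paths whose first edge points into N4):
  P1: N4 <- N5 -> N3 <- N8 -> N9
  P2: N4 <- N5 -> N9
Condition 1 (no descendant of N4 in the set): FAILS — N6 is a descendant of N4.
Condition 2 (every backdoor path blocked by {N5, N6}):
  P1: blocked at fork node N5 ∈ conditioning set.
  P2: blocked at fork node N5 ∈ conditioning set.
{N5, N6} does not satisfy the backdoor criterion.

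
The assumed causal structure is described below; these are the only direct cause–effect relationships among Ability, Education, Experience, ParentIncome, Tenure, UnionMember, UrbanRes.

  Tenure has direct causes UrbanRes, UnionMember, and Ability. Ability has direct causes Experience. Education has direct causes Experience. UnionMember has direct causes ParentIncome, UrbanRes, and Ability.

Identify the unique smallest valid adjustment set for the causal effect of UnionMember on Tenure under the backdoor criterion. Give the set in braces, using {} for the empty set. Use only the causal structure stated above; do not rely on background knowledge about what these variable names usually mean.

{Ability, UrbanRes}

Variables eligible for adjustment (non-descendants of UnionMember, excluding UnionMember and Tenure): {Ability, Education, Experience, ParentIncome, UrbanRes}.
Backdoor paths from UnionMember to Tenure:
  P1: UnionMember <- UrbanRes -> Tenure
  P2: UnionMember <- Ability -> Tenure
The empty set is not sufficient: P1 (UnionMember <- UrbanRes -> Tenure) has no collider blocking it and no conditioned non-collider, so it is open.
Try {Ability, UrbanRes}:
  P1: blocked at fork node UrbanRes ∈ conditioning set.
  P2: blocked at fork node Ability ∈ conditioning set.
{Ability, UrbanRes} contains no descendant of UnionMember and blocks every backdoor path.
Every element of {Ability, UrbanRes} is needed (dropping Ability leaves P2 open; dropping UrbanRes leaves P1 open), so no proper subset is valid.
Among all size-2 subsets of the eligible variables, only {Ability, UrbanRes} blocks every backdoor path, so it is the unique smallest valid adjustment set.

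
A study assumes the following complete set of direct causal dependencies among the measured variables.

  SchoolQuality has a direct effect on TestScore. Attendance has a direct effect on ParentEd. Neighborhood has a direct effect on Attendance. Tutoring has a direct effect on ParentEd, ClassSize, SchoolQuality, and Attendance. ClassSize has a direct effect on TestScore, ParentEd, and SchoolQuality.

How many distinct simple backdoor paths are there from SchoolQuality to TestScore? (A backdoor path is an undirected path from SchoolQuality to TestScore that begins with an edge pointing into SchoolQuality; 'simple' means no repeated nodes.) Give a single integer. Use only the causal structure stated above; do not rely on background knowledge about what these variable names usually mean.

A backdoor path from SchoolQuality to TestScore is any simple undirected path whose first edge points into SchoolQuality (i.e. leaves SchoolQuality via a parent).
Parents of SchoolQuality: {ClassSize, Tutoring}.
Enumerating:
  P1: SchoolQuality <- Tutoring -> Attendance -> ParentEd <- ClassSize -> TestScore
  P2: SchoolQuality <- Tutoring -> ClassSize -> TestScore
  P3: SchoolQuality <- Tutoring -> ParentEd <- ClassSize -> TestScore
  P4: SchoolQuality <- ClassSize -> TestScore
That exhausts the simple backdoor paths. Count: 4.

4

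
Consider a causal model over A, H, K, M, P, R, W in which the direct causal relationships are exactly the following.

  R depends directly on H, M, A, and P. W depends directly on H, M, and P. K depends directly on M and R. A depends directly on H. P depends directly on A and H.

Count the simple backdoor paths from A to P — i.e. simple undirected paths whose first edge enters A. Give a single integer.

7

A backdoor path from A to P is any simple undirected path whose first edge points into A (i.e. leaves A via a parent).
Parents of A: {H}.
Enumerating:
  P1: A <- H -> P
  P2: A <- H -> R <- M -> W <- P
  P3: A <- H -> R <- P
  P4: A <- H -> R -> K <- M -> W <- P
  P5: A <- H -> W <- M -> R <- P
  P6: A <- H -> W <- M -> K <- R <- P
  P7: A <- H -> W <- P
That exhausts the simple backdoor paths. Count: 7.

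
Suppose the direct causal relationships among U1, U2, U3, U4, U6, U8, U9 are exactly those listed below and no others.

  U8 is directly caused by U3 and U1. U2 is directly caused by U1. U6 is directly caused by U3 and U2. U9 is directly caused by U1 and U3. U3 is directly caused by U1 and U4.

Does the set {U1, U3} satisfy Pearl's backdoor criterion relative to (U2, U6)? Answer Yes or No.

Yes

Backdoor paths from U2 to U6 (paths whose first edge points into U2):
  P1: U2 <- U1 -> U3 -> U6
  P2: U2 <- U1 -> U9 <- U3 -> U6
  P3: U2 <- U1 -> U8 <- U3 -> U6
Condition 1 (no descendant of U2 in the set): holds — descendants of U2 are {U6}; none are in {U1, U3}.
Condition 2 (every backdoor path blocked by {U1, U3}):
  P1: blocked at fork node U1 ∈ conditioning set.
  P2: blocked at fork node U1 ∈ conditioning set.
  P3: blocked at fork node U1 ∈ conditioning set.
{U1, U3} satisfies the backdoor criterion.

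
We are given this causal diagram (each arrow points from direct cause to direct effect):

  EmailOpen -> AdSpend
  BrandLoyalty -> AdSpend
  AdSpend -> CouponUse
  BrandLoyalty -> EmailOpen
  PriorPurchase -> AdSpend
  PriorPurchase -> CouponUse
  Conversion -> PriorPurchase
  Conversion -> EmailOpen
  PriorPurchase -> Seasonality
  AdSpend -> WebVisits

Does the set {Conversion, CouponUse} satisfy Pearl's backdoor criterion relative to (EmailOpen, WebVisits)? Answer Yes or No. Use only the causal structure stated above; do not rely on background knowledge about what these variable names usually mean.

No

Backdoor paths from EmailOpen to WebVisits (paths whose first edge points into EmailOpen):
  P1: EmailOpen <- Conversion -> PriorPurchase -> AdSpend -> WebVisits
  P2: EmailOpen <- Conversion -> PriorPurchase -> CouponUse <- AdSpend -> WebVisits
  P3: EmailOpen <- BrandLoyalty -> AdSpend -> WebVisits
Condition 1 (no descendant of EmailOpen in the set): FAILS — CouponUse is a descendant of EmailOpen.
Condition 2 (every backdoor path blocked by {Conversion, CouponUse}):
  P1: blocked at fork node Conversion ∈ conditioning set.
  P2: blocked at fork node Conversion ∈ conditioning set.
  P3: open — no interior node is in the conditioning set.
{Conversion, CouponUse} does not satisfy the backdoor criterion.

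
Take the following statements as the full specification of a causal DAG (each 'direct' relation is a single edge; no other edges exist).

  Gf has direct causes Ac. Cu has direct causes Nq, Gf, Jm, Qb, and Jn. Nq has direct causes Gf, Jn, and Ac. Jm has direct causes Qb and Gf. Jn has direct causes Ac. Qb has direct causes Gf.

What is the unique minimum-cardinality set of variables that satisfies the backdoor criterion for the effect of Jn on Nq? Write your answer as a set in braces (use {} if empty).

{Ac}

Variables eligible for adjustment (non-descendants of Jn, excluding Jn and Nq): {Ac, Gf, Jm, Qb}.
Backdoor paths from Jn to Nq:
  P1: Jn <- Ac -> Gf -> Qb -> Jm -> Cu <- Nq
  P2: Jn <- Ac -> Gf -> Qb -> Cu <- Nq
  P3: Jn <- Ac -> Gf -> Jm <- Qb -> Cu <- Nq
  P4: Jn <- Ac -> Gf -> Jm -> Cu <- Nq
  P5: Jn <- Ac -> Gf -> Nq
  P6: Jn <- Ac -> Gf -> Cu <- Nq
  P7: Jn <- Ac -> Nq
The empty set is not sufficient: P5 (Jn <- Ac -> Gf -> Nq) has no collider blocking it and no conditioned non-collider, so it is open.
Try {Ac}:
  P1: blocked at fork node Ac ∈ conditioning set.
  P2: blocked at fork node Ac ∈ conditioning set.
  P3: blocked at fork node Ac ∈ conditioning set.
  P4: blocked at fork node Ac ∈ conditioning set.
  P5: blocked at fork node Ac ∈ conditioning set.
  P6: blocked at fork node Ac ∈ conditioning set.
  P7: blocked at fork node Ac ∈ conditioning set.
{Ac} contains no descendant of Jn and blocks every backdoor path.
No other singleton works — e.g. {Gf} leaves P7 open — so {Ac} is the unique smallest valid adjustment set.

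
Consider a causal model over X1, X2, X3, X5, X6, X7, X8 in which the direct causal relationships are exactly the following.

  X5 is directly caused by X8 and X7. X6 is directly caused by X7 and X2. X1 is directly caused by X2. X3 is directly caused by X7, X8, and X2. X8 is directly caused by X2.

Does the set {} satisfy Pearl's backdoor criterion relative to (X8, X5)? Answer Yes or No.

Backdoor paths from X8 to X5 (paths whose first edge points into X8):
  P1: X8 <- X2 -> X6 <- X7 -> X5
  P2: X8 <- X2 -> X3 <- X7 -> X5
Condition 1 (no descendant of X8 in the set): holds — descendants of X8 are {X3, X5}; none are in {}.
Condition 2 (every backdoor path blocked by {}):
  P1: blocked at collider X6 (neither it nor any descendant is in the conditioning set).
  P2: blocked at collider X3 (neither it nor any descendant is in the conditioning set).
{} satisfies the backdoor criterion.

Yes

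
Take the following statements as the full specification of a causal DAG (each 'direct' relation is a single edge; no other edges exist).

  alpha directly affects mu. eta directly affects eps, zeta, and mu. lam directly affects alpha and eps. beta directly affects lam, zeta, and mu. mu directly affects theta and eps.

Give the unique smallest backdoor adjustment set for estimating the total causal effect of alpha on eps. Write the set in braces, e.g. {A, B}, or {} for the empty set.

{lam}

Variables eligible for adjustment (non-descendants of alpha, excluding alpha and eps): {beta, eta, lam, zeta}.
Backdoor paths from alpha to eps:
  P1: alpha <- lam <- beta -> zeta <- eta -> mu -> eps
  P2: alpha <- lam <- beta -> zeta <- eta -> eps
  P3: alpha <- lam <- beta -> mu <- eta -> eps
  P4: alpha <- lam <- beta -> mu -> eps
  P5: alpha <- lam -> eps
The empty set is not sufficient: P4 (alpha <- lam <- beta -> mu -> eps) has no collider blocking it and no conditioned non-collider, so it is open.
Try {lam}:
  P1: blocked at chain node lam ∈ conditioning set.
  P2: blocked at chain node lam ∈ conditioning set.
  P3: blocked at chain node lam ∈ conditioning set.
  P4: blocked at chain node lam ∈ conditioning set.
  P5: blocked at fork node lam ∈ conditioning set.
{lam} contains no descendant of alpha and blocks every backdoor path.
No other singleton works — e.g. {beta} leaves P5 open — so {lam} is the unique smallest valid adjustment set.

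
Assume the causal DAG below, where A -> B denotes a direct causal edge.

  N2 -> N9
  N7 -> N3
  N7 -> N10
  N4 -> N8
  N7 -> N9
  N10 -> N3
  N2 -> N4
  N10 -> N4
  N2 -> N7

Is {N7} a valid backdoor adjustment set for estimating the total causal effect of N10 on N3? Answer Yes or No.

Yes

Backdoor paths from N10 to N3 (paths whose first edge points into N10):
  P1: N10 <- N7 -> N3
Condition 1 (no descendant of N10 in the set): holds — descendants of N10 are {N3, N4, N8}; none are in {N7}.
Condition 2 (every backdoor path blocked by {N7}):
  P1: blocked at fork node N7 ∈ conditioning set.
{N7} satisfies the backdoor criterion.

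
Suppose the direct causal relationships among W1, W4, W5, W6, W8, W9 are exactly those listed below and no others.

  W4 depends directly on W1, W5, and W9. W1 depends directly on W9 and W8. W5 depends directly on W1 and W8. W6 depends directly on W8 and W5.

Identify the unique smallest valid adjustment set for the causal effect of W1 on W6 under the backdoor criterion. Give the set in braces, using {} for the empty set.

{W8}

Variables eligible for adjustment (non-descendants of W1, excluding W1 and W6): {W8, W9}.
Backdoor paths from W1 to W6:
  P1: W1 <- W8 -> W5 -> W6
  P2: W1 <- W8 -> W6
  P3: W1 <- W9 -> W4 <- W5 <- W8 -> W6
  P4: W1 <- W9 -> W4 <- W5 -> W6
The empty set is not sufficient: P1 (W1 <- W8 -> W5 -> W6) has no collider blocking it and no conditioned non-collider, so it is open.
Try {W8}:
  P1: blocked at fork node W8 ∈ conditioning set.
  P2: blocked at fork node W8 ∈ conditioning set.
  P3: blocked at collider W4 (neither it nor any descendant is in the conditioning set).
  P4: blocked at collider W4 (neither it nor any descendant is in the conditioning set).
{W8} contains no descendant of W1 and blocks every backdoor path.
No other singleton works — e.g. {W9} leaves P1 open — so {W8} is the unique smallest valid adjustment set.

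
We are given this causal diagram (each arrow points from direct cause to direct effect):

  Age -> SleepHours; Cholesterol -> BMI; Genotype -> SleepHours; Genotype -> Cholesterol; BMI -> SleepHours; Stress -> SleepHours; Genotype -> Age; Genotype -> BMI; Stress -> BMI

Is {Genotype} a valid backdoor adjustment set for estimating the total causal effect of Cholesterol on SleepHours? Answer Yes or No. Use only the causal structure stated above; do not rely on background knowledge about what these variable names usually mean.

Backdoor paths from Cholesterol to SleepHours (paths whose first edge points into Cholesterol):
  P1: Cholesterol <- Genotype -> Age -> SleepHours
  P2: Cholesterol <- Genotype -> BMI <- Stress -> SleepHours
  P3: Cholesterol <- Genotype -> BMI -> SleepHours
  P4: Cholesterol <- Genotype -> SleepHours
Condition 1 (no descendant of Cholesterol in the set): holds — descendants of Cholesterol are {BMI, SleepHours}; none are in {Genotype}.
Condition 2 (every backdoor path blocked by {Genotype}):
  P1: blocked at fork node Genotype ∈ conditioning set.
  P2: blocked at fork node Genotype ∈ conditioning set.
  P3: blocked at fork node Genotype ∈ conditioning set.
  P4: blocked at fork node Genotype ∈ conditioning set.
{Genotype} satisfies the backdoor criterion.

Yes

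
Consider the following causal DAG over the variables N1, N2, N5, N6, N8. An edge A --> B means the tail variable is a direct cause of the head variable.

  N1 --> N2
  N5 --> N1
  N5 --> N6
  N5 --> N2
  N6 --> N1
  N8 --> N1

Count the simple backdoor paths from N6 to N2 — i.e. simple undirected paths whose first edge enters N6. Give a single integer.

2

A backdoor path from N6 to N2 is any simple undirected path whose first edge points into N6 (i.e. leaves N6 via a parent).
Parents of N6: {N5}.
Enumerating:
  P1: N6 <- N5 -> N1 -> N2
  P2: N6 <- N5 -> N2
That exhausts the simple backdoor paths. Count: 2.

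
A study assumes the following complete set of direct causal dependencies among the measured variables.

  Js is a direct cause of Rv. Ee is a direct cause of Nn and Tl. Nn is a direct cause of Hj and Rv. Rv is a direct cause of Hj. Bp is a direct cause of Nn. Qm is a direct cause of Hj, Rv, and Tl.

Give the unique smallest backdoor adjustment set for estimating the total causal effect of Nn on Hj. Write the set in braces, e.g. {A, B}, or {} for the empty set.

Variables eligible for adjustment (non-descendants of Nn, excluding Nn and Hj): {Bp, Ee, Js, Qm, Tl}.
Backdoor paths from Nn to Hj:
  P1: Nn <- Ee -> Tl <- Qm -> Rv -> Hj
  P2: Nn <- Ee -> Tl <- Qm -> Hj
Each backdoor path contains an unconditioned collider, so every path is already blocked with the empty conditioning set:
  P1: blocked at collider Tl (neither it nor any descendant is in the conditioning set).
  P2: blocked at collider Tl (neither it nor any descendant is in the conditioning set).
The empty set is therefore the unique smallest valid set.

{}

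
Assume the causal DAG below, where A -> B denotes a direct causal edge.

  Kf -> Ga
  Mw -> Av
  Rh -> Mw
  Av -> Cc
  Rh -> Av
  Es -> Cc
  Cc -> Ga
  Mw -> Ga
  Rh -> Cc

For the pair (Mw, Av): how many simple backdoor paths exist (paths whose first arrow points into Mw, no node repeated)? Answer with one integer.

A backdoor path from Mw to Av is any simple undirected path whose first edge points into Mw (i.e. leaves Mw via a parent).
Parents of Mw: {Rh}.
Enumerating:
  P1: Mw <- Rh -> Av
  P2: Mw <- Rh -> Cc <- Av
That exhausts the simple backdoor paths. Count: 2.

2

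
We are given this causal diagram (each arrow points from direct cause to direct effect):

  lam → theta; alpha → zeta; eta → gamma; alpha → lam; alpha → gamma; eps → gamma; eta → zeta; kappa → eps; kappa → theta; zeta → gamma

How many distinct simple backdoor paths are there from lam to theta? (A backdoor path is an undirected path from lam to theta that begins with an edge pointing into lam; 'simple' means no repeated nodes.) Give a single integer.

3

A backdoor path from lam to theta is any simple undirected path whose first edge points into lam (i.e. leaves lam via a parent).
Parents of lam: {alpha}.
Enumerating:
  P1: lam <- alpha -> zeta <- eta -> gamma <- eps <- kappa -> theta
  P2: lam <- alpha -> zeta -> gamma <- eps <- kappa -> theta
  P3: lam <- alpha -> gamma <- eps <- kappa -> theta
That exhausts the simple backdoor paths. Count: 3.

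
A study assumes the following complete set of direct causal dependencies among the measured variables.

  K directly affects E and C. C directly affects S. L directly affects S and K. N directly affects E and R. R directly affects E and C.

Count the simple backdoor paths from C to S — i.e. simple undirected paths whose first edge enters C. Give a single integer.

A backdoor path from C to S is any simple undirected path whose first edge points into C (i.e. leaves C via a parent).
Parents of C: {K, R}.
Enumerating:
  P1: C <- R <- N -> E <- K <- L -> S
  P2: C <- R -> E <- K <- L -> S
  P3: C <- K <- L -> S
That exhausts the simple backdoor paths. Count: 3.

3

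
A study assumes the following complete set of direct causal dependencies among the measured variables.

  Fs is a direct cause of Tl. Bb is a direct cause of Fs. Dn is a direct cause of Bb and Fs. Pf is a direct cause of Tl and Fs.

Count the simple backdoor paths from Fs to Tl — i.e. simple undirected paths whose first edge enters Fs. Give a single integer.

A backdoor path from Fs to Tl is any simple undirected path whose first edge points into Fs (i.e. leaves Fs via a parent).
Parents of Fs: {Bb, Dn, Pf}.
Enumerating:
  P1: Fs <- Pf -> Tl
That exhausts the simple backdoor paths. Count: 1.

1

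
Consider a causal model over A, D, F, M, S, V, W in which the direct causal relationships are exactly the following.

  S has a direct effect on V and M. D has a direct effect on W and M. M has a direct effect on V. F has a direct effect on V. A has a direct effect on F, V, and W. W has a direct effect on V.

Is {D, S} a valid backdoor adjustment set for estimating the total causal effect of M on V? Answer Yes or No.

Backdoor paths from M to V (paths whose first edge points into M):
  P1: M <- S -> V
  P2: M <- D -> W <- A -> F -> V
  P3: M <- D -> W <- A -> V
  P4: M <- D -> W -> V
Condition 1 (no descendant of M in the set): holds — descendants of M are {V}; none are in {D, S}.
Condition 2 (every backdoor path blocked by {D, S}):
  P1: blocked at fork node S ∈ conditioning set.
  P2: blocked at fork node D ∈ conditioning set.
  P3: blocked at fork node D ∈ conditioning set.
  P4: blocked at fork node D ∈ conditioning set.
{D, S} satisfies the backdoor criterion.

Yes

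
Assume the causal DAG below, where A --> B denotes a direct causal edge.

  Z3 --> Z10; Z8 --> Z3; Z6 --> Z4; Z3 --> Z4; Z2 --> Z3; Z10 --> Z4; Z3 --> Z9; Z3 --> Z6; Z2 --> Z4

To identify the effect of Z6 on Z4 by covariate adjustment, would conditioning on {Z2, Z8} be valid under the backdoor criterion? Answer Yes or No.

Backdoor paths from Z6 to Z4 (paths whose first edge points into Z6):
  P1: Z6 <- Z3 <- Z2 -> Z4
  P2: Z6 <- Z3 -> Z10 -> Z4
  P3: Z6 <- Z3 -> Z4
Condition 1 (no descendant of Z6 in the set): holds — descendants of Z6 are {Z4}; none are in {Z2, Z8}.
Condition 2 (every backdoor path blocked by {Z2, Z8}):
  P1: blocked at fork node Z2 ∈ conditioning set.
  P2: open — no interior node is in the conditioning set.
  P3: open — no interior node is in the conditioning set.
{Z2, Z8} does not satisfy the backdoor criterion.

No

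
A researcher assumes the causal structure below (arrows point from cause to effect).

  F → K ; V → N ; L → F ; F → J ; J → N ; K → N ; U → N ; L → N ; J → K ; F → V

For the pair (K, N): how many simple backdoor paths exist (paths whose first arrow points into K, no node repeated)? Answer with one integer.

A backdoor path from K to N is any simple undirected path whose first edge points into K (i.e. leaves K via a parent).
Parents of K: {F, J}.
Enumerating:
  P1: K <- F <- L -> N
  P2: K <- F -> J -> N
  P3: K <- F -> V -> N
  P4: K <- J <- F <- L -> N
  P5: K <- J <- F -> V -> N
  P6: K <- J -> N
That exhausts the simple backdoor paths. Count: 6.

6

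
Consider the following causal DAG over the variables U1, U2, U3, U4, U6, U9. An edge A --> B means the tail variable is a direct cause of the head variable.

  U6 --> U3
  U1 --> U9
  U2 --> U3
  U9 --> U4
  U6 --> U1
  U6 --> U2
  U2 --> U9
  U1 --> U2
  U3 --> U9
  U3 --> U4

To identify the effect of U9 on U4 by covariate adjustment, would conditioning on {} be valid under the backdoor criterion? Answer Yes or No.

No

Backdoor paths from U9 to U4 (paths whose first edge points into U9):
  P1: U9 <- U1 <- U6 -> U2 -> U3 -> U4
  P2: U9 <- U1 <- U6 -> U3 -> U4
  P3: U9 <- U1 -> U2 <- U6 -> U3 -> U4
  P4: U9 <- U1 -> U2 -> U3 -> U4
  P5: U9 <- U2 <- U6 -> U3 -> U4
  P6: U9 <- U2 <- U1 <- U6 -> U3 -> U4
  P7: U9 <- U2 -> U3 -> U4
  P8: U9 <- U3 -> U4
Condition 1 (no descendant of U9 in the set): holds — descendants of U9 are {U4}; none are in {}.
Condition 2 (every backdoor path blocked by {}):
  P1: open — no interior node is in the conditioning set.
  P2: open — no interior node is in the conditioning set.
  P3: blocked at collider U2 (neither it nor any descendant is in the conditioning set).
  P4: open — no interior node is in the conditioning set.
  P5: open — no interior node is in the conditioning set.
  P6: open — no interior node is in the conditioning set.
  P7: open — no interior node is in the conditioning set.
  P8: open — no interior node is in the conditioning set.
{} does not satisfy the backdoor criterion.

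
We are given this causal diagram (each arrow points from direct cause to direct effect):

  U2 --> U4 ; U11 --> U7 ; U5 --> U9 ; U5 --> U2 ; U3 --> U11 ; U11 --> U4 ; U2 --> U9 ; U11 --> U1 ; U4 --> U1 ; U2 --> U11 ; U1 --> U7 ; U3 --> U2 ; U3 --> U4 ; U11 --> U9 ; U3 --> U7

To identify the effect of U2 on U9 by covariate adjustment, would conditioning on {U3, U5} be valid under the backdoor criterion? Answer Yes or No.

Yes

Backdoor paths from U2 to U9 (paths whose first edge points into U2):
  P1: U2 <- U5 -> U9
  P2: U2 <- U3 -> U11 -> U9
  P3: U2 <- U3 -> U4 <- U11 -> U9
  P4: U2 <- U3 -> U4 -> U1 <- U11 -> U9
  P5: U2 <- U3 -> U4 -> U1 -> U7 <- U11 -> U9
  P6: U2 <- U3 -> U7 <- U11 -> U9
  P7: U2 <- U3 -> U7 <- U1 <- U11 -> U9
  P8: U2 <- U3 -> U7 <- U1 <- U4 <- U11 -> U9
Condition 1 (no descendant of U2 in the set): holds — descendants of U2 are {U1, U11, U4, U7, U9}; none are in {U3, U5}.
Condition 2 (every backdoor path blocked by {U3, U5}):
  P1: blocked at fork node U5 ∈ conditioning set.
  P2: blocked at fork node U3 ∈ conditioning set.
  P3: blocked at fork node U3 ∈ conditioning set.
  P4: blocked at fork node U3 ∈ conditioning set.
  P5: blocked at fork node U3 ∈ conditioning set.
  P6: blocked at fork node U3 ∈ conditioning set.
  P7: blocked at fork node U3 ∈ conditioning set.
  P8: blocked at fork node U3 ∈ conditioning set.
{U3, U5} satisfies the backdoor criterion.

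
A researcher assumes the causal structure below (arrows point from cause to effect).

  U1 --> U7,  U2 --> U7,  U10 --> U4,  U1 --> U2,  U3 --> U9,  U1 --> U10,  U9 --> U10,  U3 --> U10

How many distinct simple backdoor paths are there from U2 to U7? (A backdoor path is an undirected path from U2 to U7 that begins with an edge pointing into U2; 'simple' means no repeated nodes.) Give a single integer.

1

A backdoor path from U2 to U7 is any simple undirected path whose first edge points into U2 (i.e. leaves U2 via a parent).
Parents of U2: {U1}.
Enumerating:
  P1: U2 <- U1 -> U7
That exhausts the simple backdoor paths. Count: 1.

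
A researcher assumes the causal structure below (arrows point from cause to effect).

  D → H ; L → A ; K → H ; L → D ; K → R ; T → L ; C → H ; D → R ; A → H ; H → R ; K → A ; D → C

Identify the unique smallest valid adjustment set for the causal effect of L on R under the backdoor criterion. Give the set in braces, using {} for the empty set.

Variables eligible for adjustment (non-descendants of L, excluding L and R): {K, T}.
Backdoor paths from L to R:
  (none)
With no backdoor paths the empty set already satisfies the criterion, and it is trivially minimal.

{}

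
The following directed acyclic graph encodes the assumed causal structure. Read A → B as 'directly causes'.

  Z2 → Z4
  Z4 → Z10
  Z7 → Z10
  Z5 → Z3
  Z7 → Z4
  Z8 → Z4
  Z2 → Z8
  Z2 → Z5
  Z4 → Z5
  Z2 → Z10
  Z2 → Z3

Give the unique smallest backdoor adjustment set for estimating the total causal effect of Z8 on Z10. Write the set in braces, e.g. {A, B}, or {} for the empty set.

Variables eligible for adjustment (non-descendants of Z8, excluding Z8 and Z10): {Z2, Z7}.
Backdoor paths from Z8 to Z10:
  P1: Z8 <- Z2 -> Z4 <- Z7 -> Z10
  P2: Z8 <- Z2 -> Z4 -> Z10
  P3: Z8 <- Z2 -> Z10
  P4: Z8 <- Z2 -> Z5 <- Z4 <- Z7 -> Z10
  P5: Z8 <- Z2 -> Z5 <- Z4 -> Z10
  P6: Z8 <- Z2 -> Z3 <- Z5 <- Z4 <- Z7 -> Z10
  P7: Z8 <- Z2 -> Z3 <- Z5 <- Z4 -> Z10
The empty set is not sufficient: P2 (Z8 <- Z2 -> Z4 -> Z10) has no collider blocking it and no conditioned non-collider, so it is open.
Try {Z2}:
  P1: blocked at fork node Z2 ∈ conditioning set.
  P2: blocked at fork node Z2 ∈ conditioning set.
  P3: blocked at fork node Z2 ∈ conditioning set.
  P4: blocked at fork node Z2 ∈ conditioning set.
  P5: blocked at fork node Z2 ∈ conditioning set.
  P6: blocked at fork node Z2 ∈ conditioning set.
  P7: blocked at fork node Z2 ∈ conditioning set.
{Z2} contains no descendant of Z8 and blocks every backdoor path.
No other singleton works — e.g. {Z7} leaves P2 open — so {Z2} is the unique smallest valid adjustment set.

{Z2}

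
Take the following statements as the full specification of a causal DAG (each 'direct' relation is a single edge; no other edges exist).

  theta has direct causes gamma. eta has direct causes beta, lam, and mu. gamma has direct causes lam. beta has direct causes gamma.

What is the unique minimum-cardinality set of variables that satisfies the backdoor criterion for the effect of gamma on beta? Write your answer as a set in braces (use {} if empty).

{}

Variables eligible for adjustment (non-descendants of gamma, excluding gamma and beta): {lam, mu}.
Backdoor paths from gamma to beta:
  P1: gamma <- lam -> eta <- beta
Each backdoor path contains an unconditioned collider, so every path is already blocked with the empty conditioning set:
  P1: blocked at collider eta (neither it nor any descendant is in the conditioning set).
The empty set is therefore the unique smallest valid set.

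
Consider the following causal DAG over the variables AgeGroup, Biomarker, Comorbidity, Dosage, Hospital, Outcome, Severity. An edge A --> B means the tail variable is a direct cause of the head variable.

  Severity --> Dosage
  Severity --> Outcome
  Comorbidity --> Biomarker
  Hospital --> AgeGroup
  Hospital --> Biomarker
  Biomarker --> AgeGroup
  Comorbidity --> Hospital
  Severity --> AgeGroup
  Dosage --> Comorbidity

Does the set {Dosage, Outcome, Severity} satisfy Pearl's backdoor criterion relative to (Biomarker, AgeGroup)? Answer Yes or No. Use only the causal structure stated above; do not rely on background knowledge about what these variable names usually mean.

No

Backdoor paths from Biomarker to AgeGroup (paths whose first edge points into Biomarker):
  P1: Biomarker <- Comorbidity <- Dosage <- Severity -> AgeGroup
  P2: Biomarker <- Comorbidity -> Hospital -> AgeGroup
  P3: Biomarker <- Hospital <- Comorbidity <- Dosage <- Severity -> AgeGroup
  P4: Biomarker <- Hospital -> AgeGroup
Condition 1 (no descendant of Biomarker in the set): holds — descendants of Biomarker are {AgeGroup}; none are in {Dosage, Outcome, Severity}.
Condition 2 (every backdoor path blocked by {Dosage, Outcome, Severity}):
  P1: blocked at chain node Dosage ∈ conditioning set.
  P2: open — no interior node is in the conditioning set.
  P3: blocked at chain node Dosage ∈ conditioning set.
  P4: open — no interior node is in the conditioning set.
{Dosage, Outcome, Severity} does not satisfy the backdoor criterion.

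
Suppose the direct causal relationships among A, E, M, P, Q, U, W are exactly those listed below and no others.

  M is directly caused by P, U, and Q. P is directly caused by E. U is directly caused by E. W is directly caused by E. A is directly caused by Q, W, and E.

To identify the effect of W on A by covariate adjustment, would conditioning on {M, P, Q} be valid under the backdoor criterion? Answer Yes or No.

No

Backdoor paths from W to A (paths whose first edge points into W):
  P1: W <- E -> P -> M <- Q -> A
  P2: W <- E -> U -> M <- Q -> A
  P3: W <- E -> A
Condition 1 (no descendant of W in the set): holds — descendants of W are {A}; none are in {M, P, Q}.
Condition 2 (every backdoor path blocked by {M, P, Q}):
  P1: blocked at chain node P ∈ conditioning set.
  P2: blocked at fork node Q ∈ conditioning set.
  P3: open — no interior node is in the conditioning set.
{M, P, Q} does not satisfy the backdoor criterion.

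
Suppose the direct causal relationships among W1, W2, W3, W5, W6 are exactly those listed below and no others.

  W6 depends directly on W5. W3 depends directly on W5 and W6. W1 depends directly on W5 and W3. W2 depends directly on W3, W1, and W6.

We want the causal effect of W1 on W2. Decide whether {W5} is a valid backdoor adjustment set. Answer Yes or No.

Backdoor paths from W1 to W2 (paths whose first edge points into W1):
  P1: W1 <- W5 -> W6 -> W3 -> W2
  P2: W1 <- W5 -> W6 -> W2
  P3: W1 <- W5 -> W3 <- W6 -> W2
  P4: W1 <- W5 -> W3 -> W2
  P5: W1 <- W3 <- W5 -> W6 -> W2
  P6: W1 <- W3 <- W6 -> W2
  P7: W1 <- W3 -> W2
Condition 1 (no descendant of W1 in the set): holds — descendants of W1 are {W2}; none are in {W5}.
Condition 2 (every backdoor path blocked by {W5}):
  P1: blocked at fork node W5 ∈ conditioning set.
  P2: blocked at fork node W5 ∈ conditioning set.
  P3: blocked at fork node W5 ∈ conditioning set.
  P4: blocked at fork node W5 ∈ conditioning set.
  P5: blocked at fork node W5 ∈ conditioning set.
  P6: open — no interior node is in the conditioning set.
  P7: open — no interior node is in the conditioning set.
{W5} does not satisfy the backdoor criterion.

No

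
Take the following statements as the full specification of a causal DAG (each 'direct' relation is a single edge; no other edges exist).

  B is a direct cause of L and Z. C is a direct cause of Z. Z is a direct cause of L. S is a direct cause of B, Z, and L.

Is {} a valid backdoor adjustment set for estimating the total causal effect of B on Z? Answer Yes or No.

Backdoor paths from B to Z (paths whose first edge points into B):
  P1: B <- S -> Z
  P2: B <- S -> L <- Z
Condition 1 (no descendant of B in the set): holds — descendants of B are {L, Z}; none are in {}.
Condition 2 (every backdoor path blocked by {}):
  P1: open — no interior node is in the conditioning set.
  P2: blocked at collider L (neither it nor any descendant is in the conditioning set).
{} does not satisfy the backdoor criterion.

No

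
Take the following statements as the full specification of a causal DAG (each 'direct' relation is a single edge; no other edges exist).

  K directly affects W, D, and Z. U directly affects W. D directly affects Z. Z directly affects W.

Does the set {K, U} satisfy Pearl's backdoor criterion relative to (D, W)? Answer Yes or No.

Yes

Backdoor paths from D to W (paths whose first edge points into D):
  P1: D <- K -> Z -> W
  P2: D <- K -> W
Condition 1 (no descendant of D in the set): holds — descendants of D are {W, Z}; none are in {K, U}.
Condition 2 (every backdoor path blocked by {K, U}):
  P1: blocked at fork node K ∈ conditioning set.
  P2: blocked at fork node K ∈ conditioning set.
{K, U} satisfies the backdoor criterion.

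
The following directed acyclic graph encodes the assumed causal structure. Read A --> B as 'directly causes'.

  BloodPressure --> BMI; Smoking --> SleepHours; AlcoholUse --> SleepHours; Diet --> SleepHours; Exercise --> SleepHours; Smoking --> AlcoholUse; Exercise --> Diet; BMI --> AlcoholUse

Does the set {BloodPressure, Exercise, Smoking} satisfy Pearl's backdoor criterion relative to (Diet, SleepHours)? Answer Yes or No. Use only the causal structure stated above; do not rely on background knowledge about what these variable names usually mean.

Yes

Backdoor paths from Diet to SleepHours (paths whose first edge points into Diet):
  P1: Diet <- Exercise -> SleepHours
Condition 1 (no descendant of Diet in the set): holds — descendants of Diet are {SleepHours}; none are in {BloodPressure, Exercise, Smoking}.
Condition 2 (every backdoor path blocked by {BloodPressure, Exercise, Smoking}):
  P1: blocked at fork node Exercise ∈ conditioning set.
{BloodPressure, Exercise, Smoking} satisfies the backdoor criterion.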